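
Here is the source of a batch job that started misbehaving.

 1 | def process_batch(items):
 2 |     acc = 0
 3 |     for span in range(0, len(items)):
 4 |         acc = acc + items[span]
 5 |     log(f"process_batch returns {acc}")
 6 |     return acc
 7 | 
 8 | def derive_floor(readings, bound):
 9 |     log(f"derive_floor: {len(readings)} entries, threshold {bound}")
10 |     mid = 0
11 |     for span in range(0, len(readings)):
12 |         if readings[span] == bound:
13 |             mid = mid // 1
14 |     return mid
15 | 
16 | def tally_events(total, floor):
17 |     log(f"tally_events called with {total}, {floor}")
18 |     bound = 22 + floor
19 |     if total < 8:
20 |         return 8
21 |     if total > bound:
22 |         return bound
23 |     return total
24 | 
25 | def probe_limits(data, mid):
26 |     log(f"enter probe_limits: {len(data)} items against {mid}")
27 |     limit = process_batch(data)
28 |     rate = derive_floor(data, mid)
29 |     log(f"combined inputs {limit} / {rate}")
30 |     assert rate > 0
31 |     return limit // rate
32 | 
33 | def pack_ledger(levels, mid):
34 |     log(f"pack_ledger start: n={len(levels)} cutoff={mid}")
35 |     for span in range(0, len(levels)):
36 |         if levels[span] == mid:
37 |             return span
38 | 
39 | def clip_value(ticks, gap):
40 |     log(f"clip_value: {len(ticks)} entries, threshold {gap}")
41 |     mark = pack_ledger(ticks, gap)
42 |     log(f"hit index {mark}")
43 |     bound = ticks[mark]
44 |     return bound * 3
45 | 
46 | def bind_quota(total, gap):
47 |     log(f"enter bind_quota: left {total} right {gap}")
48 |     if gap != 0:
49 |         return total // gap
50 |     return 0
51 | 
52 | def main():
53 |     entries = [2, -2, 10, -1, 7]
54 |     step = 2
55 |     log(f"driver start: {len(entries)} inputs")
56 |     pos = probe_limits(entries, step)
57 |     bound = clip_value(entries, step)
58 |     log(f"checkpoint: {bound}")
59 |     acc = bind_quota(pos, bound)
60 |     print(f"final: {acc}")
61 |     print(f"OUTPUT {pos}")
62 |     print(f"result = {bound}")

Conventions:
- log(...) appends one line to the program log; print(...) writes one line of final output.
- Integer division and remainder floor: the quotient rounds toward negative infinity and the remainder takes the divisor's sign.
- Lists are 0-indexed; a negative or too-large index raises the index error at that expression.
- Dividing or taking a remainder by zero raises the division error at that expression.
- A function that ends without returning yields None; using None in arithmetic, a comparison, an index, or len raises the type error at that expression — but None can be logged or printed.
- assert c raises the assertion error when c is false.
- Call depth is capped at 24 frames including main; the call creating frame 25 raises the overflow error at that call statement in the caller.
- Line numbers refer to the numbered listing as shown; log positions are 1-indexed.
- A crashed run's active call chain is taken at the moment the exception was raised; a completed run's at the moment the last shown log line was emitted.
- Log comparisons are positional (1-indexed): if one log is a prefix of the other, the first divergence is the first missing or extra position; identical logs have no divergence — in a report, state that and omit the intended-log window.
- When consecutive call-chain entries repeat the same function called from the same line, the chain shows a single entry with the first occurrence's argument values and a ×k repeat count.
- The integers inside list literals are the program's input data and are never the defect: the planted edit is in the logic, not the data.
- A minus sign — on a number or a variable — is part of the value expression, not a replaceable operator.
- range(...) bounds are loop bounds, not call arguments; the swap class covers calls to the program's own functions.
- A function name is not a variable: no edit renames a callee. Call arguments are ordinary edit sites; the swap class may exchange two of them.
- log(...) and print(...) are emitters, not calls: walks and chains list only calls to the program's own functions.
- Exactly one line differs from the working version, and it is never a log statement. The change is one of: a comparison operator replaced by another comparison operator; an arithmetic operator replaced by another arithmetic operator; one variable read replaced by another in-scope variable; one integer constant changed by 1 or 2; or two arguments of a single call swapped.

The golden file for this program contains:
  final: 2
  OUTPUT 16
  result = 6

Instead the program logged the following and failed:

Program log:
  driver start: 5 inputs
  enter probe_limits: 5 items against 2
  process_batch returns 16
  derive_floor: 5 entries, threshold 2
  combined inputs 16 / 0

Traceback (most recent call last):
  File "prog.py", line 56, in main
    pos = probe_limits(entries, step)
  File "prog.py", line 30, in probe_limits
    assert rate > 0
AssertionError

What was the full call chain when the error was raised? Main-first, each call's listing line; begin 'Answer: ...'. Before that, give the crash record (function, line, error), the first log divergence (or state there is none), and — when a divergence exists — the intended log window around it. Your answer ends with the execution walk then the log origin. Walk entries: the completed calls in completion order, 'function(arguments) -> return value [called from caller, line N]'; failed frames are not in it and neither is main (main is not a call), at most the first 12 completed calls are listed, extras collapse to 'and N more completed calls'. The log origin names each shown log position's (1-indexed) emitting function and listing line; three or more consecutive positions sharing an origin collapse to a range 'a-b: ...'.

Answer: main -> probe_limits (called at line 56).
The tell: Everything matches until log position 5, which reads 'combined inputs 16 / 0' in place of 'combined inputs 16 / 1'.
Crash: probe_limits, line 30, AssertionError.
First divergence: position 5 — the shown line 'combined inputs 16 / 0' should read 'combined inputs 16 / 1'.
Intended log window:
  3: process_batch returns 16
  4: derive_floor: 5 entries, threshold 2
  5: combined inputs 16 / 1
  6: clip_value: 5 entries, threshold 2
Execution walk:
  process_batch([2, -2, 10, -1, 7]) -> 16  [called from probe_limits, line 27]
  derive_floor([2, -2, 10, -1, 7], 2) -> 0  [called from probe_limits, line 28]
Log line origins:
  1: from main, line 55
  2: from probe_limits, line 26
  3: from process_batch, line 5
  4: from derive_floor, line 9
  5: from probe_limits, line 29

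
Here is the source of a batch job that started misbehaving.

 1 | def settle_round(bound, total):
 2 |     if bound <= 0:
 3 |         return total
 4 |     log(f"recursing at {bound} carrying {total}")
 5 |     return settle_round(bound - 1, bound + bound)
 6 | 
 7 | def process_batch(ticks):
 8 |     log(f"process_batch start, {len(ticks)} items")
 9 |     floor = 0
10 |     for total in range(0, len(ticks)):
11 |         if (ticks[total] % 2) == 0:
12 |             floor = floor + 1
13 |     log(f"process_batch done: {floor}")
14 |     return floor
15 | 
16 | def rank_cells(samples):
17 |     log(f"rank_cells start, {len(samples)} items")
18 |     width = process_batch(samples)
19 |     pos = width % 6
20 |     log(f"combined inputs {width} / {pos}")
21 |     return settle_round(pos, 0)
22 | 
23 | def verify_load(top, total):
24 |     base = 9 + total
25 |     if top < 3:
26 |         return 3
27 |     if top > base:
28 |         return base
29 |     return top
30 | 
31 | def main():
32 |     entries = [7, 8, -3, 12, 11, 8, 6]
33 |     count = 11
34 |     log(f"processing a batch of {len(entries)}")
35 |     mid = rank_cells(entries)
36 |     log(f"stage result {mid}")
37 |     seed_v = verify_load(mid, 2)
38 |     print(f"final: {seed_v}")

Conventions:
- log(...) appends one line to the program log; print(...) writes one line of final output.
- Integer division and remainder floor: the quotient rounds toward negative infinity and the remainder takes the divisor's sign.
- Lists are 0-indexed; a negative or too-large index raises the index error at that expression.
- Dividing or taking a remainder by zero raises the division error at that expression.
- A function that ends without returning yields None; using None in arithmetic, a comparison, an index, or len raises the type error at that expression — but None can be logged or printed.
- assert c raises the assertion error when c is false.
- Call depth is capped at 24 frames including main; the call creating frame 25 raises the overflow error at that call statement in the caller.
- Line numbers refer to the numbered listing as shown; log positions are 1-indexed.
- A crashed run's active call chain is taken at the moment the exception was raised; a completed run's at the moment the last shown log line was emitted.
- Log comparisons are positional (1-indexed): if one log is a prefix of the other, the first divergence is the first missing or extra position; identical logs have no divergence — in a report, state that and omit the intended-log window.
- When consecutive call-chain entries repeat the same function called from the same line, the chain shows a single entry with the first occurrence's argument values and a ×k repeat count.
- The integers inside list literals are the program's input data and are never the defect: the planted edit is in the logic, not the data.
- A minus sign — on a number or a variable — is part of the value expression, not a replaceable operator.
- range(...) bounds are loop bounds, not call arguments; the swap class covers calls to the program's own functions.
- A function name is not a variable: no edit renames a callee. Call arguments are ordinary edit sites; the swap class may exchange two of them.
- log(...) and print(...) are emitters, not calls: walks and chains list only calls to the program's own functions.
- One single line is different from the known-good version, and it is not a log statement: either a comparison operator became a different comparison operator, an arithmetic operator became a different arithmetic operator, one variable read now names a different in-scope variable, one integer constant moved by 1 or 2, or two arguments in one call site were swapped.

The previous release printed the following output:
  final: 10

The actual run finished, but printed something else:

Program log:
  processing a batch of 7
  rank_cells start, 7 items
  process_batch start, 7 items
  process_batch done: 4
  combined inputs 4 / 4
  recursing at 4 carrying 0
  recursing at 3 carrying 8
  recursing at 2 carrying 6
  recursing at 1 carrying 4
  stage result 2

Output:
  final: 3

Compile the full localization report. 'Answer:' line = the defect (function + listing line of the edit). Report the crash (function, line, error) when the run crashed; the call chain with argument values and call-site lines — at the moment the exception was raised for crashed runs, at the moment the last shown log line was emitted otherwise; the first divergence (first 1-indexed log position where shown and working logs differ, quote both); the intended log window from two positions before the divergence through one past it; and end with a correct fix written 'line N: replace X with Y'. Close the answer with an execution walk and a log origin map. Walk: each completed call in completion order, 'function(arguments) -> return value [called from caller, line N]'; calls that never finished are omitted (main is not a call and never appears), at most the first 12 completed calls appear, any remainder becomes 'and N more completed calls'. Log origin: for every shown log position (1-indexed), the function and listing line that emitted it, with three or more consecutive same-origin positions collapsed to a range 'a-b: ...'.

Answer: the defect is in settle_round at line 5.
Core observation: The log first diverges at position 7: the faulty run prints 'recursing at 3 carrying 8' where the working version prints 'recursing at 3 carrying 4'.
Call chain: main.
First divergence: at position 7 the run shows 'recursing at 3 carrying 8' where the working version logs 'recursing at 3 carrying 4'.
Intended log window:
  5: combined inputs 4 / 4
  6: recursing at 4 carrying 0
  7: recursing at 3 carrying 4
  8: recursing at 2 carrying 7
Execution walk:
  process_batch([7, 8, -3, 12, 11, 8, 6]) -> 4  [called from rank_cells, line 18]
  settle_round(0, 2) -> 2  [called from settle_round, line 5]
  settle_round(1, 4) -> 2  [called from settle_round, line 5]
  settle_round(2, 6) -> 2  [called from settle_round, line 5]
  settle_round(3, 8) -> 2  [called from settle_round, line 5]
  settle_round(4, 0) -> 2  [called from rank_cells, line 21]
  rank_cells([7, 8, -3, 12, 11, 8, 6]) -> 2  [called from main, line 35]
  verify_load(2, 2) -> 3  [called from main, line 37]
Log origin:
  1: logged in main at line 34
  2: logged in rank_cells at line 17
  3: logged in process_batch at line 8
  4: logged in process_batch at line 13
  5: logged in rank_cells at line 20
  6-9: logged in settle_round at line 4
  10: logged in main at line 36
A correct fix: line 5: replace `bound + bound` with `total + bound`.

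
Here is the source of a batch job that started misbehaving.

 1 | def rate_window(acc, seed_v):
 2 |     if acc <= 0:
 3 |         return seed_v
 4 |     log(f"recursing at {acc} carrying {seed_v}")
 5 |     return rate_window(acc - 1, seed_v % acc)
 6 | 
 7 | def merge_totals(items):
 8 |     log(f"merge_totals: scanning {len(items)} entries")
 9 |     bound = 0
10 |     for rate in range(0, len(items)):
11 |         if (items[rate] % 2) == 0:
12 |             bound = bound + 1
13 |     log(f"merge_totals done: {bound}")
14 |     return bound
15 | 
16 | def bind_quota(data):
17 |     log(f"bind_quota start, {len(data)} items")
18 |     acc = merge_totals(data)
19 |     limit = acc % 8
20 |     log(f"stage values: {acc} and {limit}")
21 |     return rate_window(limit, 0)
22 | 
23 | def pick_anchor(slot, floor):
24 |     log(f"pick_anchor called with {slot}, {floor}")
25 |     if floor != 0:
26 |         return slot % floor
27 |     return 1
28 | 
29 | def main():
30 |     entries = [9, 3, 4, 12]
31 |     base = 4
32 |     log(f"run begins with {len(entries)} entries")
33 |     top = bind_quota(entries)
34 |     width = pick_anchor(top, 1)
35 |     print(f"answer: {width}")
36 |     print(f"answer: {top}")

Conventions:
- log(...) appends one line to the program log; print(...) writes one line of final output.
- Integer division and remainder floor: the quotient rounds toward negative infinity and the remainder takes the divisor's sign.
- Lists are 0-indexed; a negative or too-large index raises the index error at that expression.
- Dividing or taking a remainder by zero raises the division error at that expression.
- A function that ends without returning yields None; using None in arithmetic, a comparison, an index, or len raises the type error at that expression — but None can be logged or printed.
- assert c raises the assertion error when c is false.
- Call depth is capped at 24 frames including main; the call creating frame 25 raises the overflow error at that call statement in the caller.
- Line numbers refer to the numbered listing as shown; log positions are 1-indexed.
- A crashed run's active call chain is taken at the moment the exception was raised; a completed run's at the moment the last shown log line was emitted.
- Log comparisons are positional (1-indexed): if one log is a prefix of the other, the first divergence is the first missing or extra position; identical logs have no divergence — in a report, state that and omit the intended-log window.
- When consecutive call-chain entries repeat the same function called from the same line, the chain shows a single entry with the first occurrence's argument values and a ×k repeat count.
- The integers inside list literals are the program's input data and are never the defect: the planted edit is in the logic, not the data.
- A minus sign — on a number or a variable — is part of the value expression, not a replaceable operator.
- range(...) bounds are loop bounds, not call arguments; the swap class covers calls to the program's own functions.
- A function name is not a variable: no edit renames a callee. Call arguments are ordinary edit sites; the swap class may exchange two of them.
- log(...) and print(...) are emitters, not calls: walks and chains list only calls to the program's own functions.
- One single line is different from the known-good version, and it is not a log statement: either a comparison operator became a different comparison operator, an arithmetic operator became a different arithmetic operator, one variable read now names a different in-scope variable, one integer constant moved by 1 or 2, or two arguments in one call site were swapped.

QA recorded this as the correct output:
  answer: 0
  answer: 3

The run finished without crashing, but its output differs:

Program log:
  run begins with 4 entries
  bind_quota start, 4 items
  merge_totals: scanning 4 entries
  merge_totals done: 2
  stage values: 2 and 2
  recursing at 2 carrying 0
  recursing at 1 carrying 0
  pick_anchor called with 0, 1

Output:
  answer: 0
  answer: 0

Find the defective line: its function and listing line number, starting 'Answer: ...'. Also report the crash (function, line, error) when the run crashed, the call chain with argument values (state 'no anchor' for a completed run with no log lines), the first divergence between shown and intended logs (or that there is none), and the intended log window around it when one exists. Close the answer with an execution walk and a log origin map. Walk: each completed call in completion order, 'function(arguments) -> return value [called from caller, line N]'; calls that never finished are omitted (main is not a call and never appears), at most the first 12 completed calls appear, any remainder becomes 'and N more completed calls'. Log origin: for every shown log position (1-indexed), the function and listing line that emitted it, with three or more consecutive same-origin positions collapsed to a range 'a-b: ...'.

Answer: the defect is in rate_window at line 5.
The tell: Everything matches until log position 7, which reads 'recursing at 1 carrying 0' in place of 'recursing at 1 carrying 2'.
Call chain: main -> pick_anchor(0, 1) (called at line 34).
First divergence: position 7 — the shown line 'recursing at 1 carrying 0' should read 'recursing at 1 carrying 2'.
Intended log window:
  5: stage values: 2 and 2
  6: recursing at 2 carrying 0
  7: recursing at 1 carrying 2
  8: pick_anchor called with 3, 1
Execution walk:
  merge_totals([9, 3, 4, 12]) -> 2  [called from bind_quota, line 18]
  rate_window(0, 0) -> 0  [called from rate_window, line 5]
  rate_window(1, 0) -> 0  [called from rate_window, line 5]
  rate_window(2, 0) -> 0  [called from bind_quota, line 21]
  bind_quota([9, 3, 4, 12]) -> 0  [called from main, line 33]
  pick_anchor(0, 1) -> 0  [called from main, line 34]
Origin of each log line:
  1 — main, line 32
  2 — bind_quota, line 17
  3 — merge_totals, line 8
  4 — merge_totals, line 13
  5 — bind_quota, line 20
  6 — rate_window, line 4
  7 — rate_window, line 4
  8 — pick_anchor, line 24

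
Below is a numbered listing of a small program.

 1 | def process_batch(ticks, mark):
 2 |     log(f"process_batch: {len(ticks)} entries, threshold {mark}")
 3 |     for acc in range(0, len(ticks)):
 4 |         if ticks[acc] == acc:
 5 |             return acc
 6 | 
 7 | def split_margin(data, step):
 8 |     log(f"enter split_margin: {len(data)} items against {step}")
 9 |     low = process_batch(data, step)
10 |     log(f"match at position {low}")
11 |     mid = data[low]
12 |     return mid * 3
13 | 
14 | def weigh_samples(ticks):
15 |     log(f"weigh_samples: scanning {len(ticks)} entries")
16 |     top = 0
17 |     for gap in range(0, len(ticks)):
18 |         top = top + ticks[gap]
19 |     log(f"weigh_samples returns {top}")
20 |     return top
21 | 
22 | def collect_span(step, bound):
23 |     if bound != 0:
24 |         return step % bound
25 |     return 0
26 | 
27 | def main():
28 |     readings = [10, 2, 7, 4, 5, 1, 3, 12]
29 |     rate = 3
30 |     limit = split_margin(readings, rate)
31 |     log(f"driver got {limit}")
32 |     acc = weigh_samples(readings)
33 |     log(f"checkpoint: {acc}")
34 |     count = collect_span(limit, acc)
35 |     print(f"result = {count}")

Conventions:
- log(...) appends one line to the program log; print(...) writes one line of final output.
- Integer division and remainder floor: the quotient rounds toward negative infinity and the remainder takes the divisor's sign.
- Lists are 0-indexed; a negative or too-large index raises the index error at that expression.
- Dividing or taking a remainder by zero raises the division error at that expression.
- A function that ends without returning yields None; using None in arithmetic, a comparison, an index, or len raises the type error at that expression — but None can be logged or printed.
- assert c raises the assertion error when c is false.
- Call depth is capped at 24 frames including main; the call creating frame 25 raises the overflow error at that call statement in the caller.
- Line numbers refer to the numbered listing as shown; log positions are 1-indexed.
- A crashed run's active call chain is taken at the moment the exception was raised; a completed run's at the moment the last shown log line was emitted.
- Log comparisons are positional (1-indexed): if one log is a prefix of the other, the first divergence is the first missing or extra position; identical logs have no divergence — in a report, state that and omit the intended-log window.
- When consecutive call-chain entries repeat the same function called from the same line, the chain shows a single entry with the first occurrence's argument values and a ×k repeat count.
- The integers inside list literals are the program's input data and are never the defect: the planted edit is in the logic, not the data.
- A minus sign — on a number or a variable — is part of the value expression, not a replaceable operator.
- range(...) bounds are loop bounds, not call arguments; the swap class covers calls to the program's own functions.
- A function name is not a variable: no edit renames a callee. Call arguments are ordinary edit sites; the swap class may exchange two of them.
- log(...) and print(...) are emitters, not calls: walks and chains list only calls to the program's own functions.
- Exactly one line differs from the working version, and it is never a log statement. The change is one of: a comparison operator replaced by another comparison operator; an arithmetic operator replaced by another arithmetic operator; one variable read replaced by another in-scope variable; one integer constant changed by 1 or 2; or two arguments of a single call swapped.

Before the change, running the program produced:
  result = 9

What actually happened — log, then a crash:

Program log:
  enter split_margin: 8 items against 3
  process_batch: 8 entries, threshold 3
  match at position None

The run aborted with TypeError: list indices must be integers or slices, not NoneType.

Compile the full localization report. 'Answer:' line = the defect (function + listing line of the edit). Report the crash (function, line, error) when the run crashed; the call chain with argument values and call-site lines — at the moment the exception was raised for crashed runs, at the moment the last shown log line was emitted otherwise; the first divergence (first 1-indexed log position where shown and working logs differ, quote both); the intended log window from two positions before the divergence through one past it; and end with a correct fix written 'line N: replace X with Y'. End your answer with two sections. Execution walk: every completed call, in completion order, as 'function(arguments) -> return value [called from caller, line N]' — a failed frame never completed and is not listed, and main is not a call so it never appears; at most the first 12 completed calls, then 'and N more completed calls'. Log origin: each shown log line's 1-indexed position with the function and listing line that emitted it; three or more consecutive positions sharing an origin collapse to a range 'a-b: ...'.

Answer: the defect is in process_batch at line 4.
Key observation: At log position 3 the runs split — shown 'match at position None', but the working version logs 'match at position 6'.
Crash: split_margin, line 11, TypeError.
Call chain: main -> split_margin([10, 2, 7, 4, 5, 1, 3, 12], 3) (called at line 30).
First divergence: position 3 — the shown line 'match at position None' should read 'match at position 6'.
Intended log window:
  1: enter split_margin: 8 items against 3
  2: process_batch: 8 entries, threshold 3
  3: match at position 6
  4: driver got 9
Execution walk:
  process_batch([10, 2, 7, 4, 5, 1, 3, 12], 3) -> None  [called from split_margin, line 9]
Log origin:
  1: logged in split_margin at line 8
  2: logged in process_batch at line 2
  3: logged in split_margin at line 10
A correct fix: line 4: replace `ticks[acc] == acc` with `ticks[acc] == mark`.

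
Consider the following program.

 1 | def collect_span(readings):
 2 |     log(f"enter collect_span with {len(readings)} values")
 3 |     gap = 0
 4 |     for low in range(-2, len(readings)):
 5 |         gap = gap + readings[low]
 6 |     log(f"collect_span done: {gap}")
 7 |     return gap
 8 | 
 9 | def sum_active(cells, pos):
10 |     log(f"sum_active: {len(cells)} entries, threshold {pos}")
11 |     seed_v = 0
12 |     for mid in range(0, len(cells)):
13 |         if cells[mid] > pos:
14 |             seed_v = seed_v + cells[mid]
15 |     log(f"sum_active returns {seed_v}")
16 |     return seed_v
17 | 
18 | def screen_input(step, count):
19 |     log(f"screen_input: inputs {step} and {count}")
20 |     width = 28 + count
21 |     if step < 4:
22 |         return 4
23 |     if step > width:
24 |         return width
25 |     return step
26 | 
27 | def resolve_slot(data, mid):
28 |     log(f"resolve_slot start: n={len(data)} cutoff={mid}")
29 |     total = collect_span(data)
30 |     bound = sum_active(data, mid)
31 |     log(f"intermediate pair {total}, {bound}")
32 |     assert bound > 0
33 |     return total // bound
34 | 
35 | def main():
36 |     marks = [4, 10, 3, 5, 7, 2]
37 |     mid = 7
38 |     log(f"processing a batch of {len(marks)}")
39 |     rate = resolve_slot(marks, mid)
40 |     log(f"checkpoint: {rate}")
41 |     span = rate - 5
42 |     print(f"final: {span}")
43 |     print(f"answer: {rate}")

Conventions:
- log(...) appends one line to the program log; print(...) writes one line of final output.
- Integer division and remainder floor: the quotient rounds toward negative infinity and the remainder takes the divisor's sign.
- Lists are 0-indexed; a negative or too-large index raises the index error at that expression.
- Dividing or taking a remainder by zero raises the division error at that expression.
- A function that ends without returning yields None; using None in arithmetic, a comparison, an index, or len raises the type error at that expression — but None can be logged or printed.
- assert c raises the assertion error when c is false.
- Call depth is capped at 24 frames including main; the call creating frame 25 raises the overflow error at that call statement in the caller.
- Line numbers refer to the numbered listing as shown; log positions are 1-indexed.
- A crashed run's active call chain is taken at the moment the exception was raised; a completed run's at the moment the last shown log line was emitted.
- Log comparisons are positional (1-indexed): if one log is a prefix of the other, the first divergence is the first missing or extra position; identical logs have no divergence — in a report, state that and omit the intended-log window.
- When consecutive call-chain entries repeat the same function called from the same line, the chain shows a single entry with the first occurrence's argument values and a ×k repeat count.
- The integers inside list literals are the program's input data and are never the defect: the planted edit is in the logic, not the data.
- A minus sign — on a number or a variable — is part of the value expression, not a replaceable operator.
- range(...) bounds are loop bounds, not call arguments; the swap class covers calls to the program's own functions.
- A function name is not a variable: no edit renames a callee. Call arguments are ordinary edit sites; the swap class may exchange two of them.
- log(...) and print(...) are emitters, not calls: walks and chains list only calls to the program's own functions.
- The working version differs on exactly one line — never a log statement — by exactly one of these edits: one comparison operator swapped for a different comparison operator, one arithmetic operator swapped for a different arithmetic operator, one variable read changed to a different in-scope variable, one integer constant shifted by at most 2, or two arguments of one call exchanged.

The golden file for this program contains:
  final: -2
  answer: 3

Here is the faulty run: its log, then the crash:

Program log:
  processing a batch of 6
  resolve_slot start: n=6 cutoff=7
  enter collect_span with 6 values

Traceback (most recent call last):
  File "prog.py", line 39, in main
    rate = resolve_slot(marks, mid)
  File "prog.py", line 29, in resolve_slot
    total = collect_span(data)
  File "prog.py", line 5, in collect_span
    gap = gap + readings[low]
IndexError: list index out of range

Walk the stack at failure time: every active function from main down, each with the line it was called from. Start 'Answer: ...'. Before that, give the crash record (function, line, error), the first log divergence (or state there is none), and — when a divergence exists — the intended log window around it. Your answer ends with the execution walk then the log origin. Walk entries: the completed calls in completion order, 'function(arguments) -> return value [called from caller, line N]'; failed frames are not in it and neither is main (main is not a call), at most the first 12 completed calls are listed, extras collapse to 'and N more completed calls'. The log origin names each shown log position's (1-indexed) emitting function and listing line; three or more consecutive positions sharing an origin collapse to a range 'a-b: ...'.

Answer: main -> resolve_slot (called at line 39) -> collect_span (called at line 29).
The tell: A complete run would log 'collect_span done: 31' next, but this one stopped at 3 lines.
Crash: collect_span, line 5, IndexError.
First divergence: position 4; the shown log stops at 3 lines while the working version next logs 'collect_span done: 31'.
Intended log window:
  2: resolve_slot start: n=6 cutoff=7
  3: enter collect_span with 6 values
  4: collect_span done: 31
  5: sum_active: 6 entries, threshold 7
Execution walk:
  (no call completed)
Log origin:
  1 — main, line 38
  2 — resolve_slot, line 28
  3 — collect_span, line 2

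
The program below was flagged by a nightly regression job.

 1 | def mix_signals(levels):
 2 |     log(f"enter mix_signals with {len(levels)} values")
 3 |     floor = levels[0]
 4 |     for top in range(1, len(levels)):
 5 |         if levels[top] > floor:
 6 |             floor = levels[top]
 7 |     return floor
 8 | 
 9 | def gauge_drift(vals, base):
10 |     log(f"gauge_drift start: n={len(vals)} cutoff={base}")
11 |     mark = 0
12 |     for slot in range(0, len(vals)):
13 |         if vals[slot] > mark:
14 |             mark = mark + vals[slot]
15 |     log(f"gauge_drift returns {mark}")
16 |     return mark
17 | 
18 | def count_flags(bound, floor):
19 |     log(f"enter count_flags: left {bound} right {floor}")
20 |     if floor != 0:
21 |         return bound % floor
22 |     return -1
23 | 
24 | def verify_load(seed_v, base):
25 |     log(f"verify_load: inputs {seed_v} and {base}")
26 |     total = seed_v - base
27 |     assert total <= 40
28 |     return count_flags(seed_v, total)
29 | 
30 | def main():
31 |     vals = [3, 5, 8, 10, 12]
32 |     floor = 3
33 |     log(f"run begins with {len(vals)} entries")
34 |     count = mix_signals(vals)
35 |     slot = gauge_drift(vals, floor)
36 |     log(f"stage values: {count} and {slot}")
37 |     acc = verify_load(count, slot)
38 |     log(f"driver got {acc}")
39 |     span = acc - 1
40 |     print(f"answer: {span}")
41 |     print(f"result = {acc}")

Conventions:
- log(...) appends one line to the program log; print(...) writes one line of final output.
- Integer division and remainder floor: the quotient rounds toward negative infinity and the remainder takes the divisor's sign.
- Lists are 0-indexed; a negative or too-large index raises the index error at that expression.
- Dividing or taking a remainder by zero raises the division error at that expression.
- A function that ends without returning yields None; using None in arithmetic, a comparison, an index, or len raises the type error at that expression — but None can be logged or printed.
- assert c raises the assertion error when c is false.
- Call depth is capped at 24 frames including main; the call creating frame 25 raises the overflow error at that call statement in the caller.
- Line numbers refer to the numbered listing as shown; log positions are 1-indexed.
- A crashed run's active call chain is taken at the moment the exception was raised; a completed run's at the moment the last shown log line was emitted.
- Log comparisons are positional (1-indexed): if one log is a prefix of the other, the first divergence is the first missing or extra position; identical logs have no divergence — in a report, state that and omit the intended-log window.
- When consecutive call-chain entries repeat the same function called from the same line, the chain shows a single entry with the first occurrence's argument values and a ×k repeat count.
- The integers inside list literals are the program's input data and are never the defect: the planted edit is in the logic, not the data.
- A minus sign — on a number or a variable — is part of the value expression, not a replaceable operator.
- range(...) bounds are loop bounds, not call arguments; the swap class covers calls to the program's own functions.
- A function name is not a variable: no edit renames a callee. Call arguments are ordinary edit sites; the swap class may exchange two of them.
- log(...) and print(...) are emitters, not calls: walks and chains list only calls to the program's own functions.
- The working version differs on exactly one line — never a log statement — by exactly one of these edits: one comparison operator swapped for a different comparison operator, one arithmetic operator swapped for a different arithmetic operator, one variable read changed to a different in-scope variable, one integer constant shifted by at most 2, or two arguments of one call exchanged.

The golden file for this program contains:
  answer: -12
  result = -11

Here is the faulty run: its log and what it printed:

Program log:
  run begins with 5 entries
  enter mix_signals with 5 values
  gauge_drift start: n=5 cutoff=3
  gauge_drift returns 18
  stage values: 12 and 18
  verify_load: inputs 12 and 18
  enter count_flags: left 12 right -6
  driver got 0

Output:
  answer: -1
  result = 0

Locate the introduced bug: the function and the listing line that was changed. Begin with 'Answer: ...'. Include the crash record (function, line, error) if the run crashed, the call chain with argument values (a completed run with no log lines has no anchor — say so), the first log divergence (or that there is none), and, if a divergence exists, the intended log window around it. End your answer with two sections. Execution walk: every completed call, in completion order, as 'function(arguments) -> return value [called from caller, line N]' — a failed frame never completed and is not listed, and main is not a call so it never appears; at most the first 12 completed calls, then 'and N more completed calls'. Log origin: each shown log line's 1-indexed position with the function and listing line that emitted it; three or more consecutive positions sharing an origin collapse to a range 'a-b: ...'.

Answer: the defect is in gauge_drift at line 13.
Key fact: The log first diverges at position 4: the faulty run prints 'gauge_drift returns 18' where the working version prints 'gauge_drift returns 35'.
Call chain: main.
First divergence: position 4 — the shown line 'gauge_drift returns 18' should read 'gauge_drift returns 35'.
Intended log window:
  2: enter mix_signals with 5 values
  3: gauge_drift start: n=5 cutoff=3
  4: gauge_drift returns 35
  5: stage values: 12 and 35
Execution walk:
  mix_signals([3, 5, 8, 10, 12]) -> 12  [called from main, line 34]
  gauge_drift([3, 5, 8, 10, 12], 3) -> 18  [called from main, line 35]
  count_flags(12, -6) -> 0  [called from verify_load, line 28]
  verify_load(12, 18) -> 0  [called from main, line 37]
Origin of each log line:
  1: from main, line 33
  2: from mix_signals, line 2
  3: from gauge_drift, line 10
  4: from gauge_drift, line 15
  5: from main, line 36
  6: from verify_load, line 25
  7: from count_flags, line 19
  8: from main, line 38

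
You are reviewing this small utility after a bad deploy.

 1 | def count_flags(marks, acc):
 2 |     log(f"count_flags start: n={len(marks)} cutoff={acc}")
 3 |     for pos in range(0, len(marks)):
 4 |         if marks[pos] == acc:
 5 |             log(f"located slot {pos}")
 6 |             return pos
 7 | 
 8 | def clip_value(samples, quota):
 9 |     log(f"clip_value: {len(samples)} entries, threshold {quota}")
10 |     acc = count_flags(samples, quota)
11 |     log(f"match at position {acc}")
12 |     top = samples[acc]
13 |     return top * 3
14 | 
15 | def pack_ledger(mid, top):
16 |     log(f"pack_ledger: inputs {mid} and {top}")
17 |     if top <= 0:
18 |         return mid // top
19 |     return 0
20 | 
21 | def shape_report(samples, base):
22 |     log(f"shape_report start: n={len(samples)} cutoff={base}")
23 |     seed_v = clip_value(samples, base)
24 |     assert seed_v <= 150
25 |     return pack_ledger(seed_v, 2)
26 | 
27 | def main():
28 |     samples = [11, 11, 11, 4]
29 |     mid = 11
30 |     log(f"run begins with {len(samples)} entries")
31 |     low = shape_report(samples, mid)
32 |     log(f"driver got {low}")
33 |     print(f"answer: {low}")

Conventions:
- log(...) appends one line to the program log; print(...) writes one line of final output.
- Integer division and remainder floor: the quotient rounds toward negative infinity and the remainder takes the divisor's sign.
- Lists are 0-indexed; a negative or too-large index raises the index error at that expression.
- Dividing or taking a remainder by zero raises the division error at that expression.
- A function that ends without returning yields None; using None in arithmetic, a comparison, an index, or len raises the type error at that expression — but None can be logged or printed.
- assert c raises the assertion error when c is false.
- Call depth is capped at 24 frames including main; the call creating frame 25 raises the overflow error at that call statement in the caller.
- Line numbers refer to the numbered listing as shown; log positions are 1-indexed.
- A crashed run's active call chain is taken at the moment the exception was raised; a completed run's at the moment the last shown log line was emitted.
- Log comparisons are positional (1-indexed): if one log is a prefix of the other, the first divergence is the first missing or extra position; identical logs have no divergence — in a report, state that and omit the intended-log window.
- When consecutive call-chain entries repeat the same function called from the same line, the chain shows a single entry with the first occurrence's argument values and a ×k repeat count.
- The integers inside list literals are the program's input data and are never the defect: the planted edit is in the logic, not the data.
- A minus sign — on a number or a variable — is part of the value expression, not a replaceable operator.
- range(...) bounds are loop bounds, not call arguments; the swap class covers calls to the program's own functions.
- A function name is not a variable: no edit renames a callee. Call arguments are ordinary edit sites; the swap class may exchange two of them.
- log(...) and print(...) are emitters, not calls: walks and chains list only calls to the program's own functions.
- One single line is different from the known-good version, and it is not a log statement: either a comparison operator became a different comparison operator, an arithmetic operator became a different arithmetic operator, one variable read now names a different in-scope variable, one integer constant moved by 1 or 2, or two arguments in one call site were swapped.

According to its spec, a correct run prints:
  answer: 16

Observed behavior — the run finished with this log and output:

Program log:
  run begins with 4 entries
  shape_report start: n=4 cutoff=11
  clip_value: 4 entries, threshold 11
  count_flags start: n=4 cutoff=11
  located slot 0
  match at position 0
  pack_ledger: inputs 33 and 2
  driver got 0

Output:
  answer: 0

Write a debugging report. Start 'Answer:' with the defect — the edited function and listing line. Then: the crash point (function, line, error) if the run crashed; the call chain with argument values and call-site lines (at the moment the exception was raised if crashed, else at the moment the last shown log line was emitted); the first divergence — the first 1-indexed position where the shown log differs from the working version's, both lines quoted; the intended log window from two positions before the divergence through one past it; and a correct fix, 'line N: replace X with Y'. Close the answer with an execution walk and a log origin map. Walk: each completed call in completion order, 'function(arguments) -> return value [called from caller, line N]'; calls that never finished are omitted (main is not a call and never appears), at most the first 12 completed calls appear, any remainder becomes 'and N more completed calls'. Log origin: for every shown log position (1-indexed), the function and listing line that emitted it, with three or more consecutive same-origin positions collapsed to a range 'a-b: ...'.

Answer: the defect is in pack_ledger at line 17.
The tell: Log line 8 is where behavior first shows: 'driver got 0' appears instead of 'driver got 16'.
Call chain: main.
First divergence: position 8; shown 'driver got 0' vs intended 'driver got 16'.
Intended log window:
  6: match at position 0
  7: pack_ledger: inputs 33 and 2
  8: driver got 16
Execution walk:
  count_flags([11, 11, 11, 4], 11) -> 0  [called from clip_value, line 10]
  clip_value([11, 11, 11, 4], 11) -> 33  [called from shape_report, line 23]
  pack_ledger(33, 2) -> 0  [called from shape_report, line 25]
  shape_report([11, 11, 11, 4], 11) -> 0  [called from main, line 31]
Log origin:
  1 — main, line 30
  2 — shape_report, line 22
  3 — clip_value, line 9
  4 — count_flags, line 2
  5 — count_flags, line 5
  6 — clip_value, line 11
  7 — pack_ledger, line 16
  8 — main, line 32
A correct fix: line 17: replace `<=` with `!=`.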